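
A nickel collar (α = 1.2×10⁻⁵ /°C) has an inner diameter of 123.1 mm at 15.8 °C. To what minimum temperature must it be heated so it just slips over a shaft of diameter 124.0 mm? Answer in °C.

Required Δd = 124.0 − 123.1 = 0.9 mm
Δd = αd₀ΔT ⇒ ΔT = Δd/(αd₀) = 0.9 / (1.2×10⁻⁵ × 123.1) = 609.26 K
T_min = 15.8 + 609.26 = 625.06 °C

T = 625 °C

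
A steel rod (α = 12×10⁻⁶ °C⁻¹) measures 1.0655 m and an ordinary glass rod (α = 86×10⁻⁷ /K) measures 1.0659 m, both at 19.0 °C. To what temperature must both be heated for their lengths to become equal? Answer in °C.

L₁(1 + α₁ΔT) = L₂(1 + α₂ΔT) ⇒ ΔT = (L₂ − L₁)/(α₁L₁ − α₂L₂)
L₂ − L₁ = 1.0659 − 1.0655 = 4.00×10⁻⁴ m
α₁L₁ − α₂L₂ = 12×10⁻⁶×1.0655 − 86×10⁻⁷×1.0659 = 3.61926×10⁻⁶ m/K
ΔT = 4.00×10⁻⁴ / 3.61926×10⁻⁶ = 110.520 K
T = 19.0 + 110.520 = 129.520 °C

T = 129.5 °C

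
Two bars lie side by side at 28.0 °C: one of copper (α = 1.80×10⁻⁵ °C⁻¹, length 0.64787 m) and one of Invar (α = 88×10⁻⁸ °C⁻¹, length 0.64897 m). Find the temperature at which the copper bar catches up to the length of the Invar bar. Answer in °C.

L₁(1 + α₁ΔT) = L₂(1 + α₂ΔT) ⇒ ΔT = (L₂ − L₁)/(α₁L₁ − α₂L₂)
L₂ − L₁ = 0.64897 − 0.64787 = 1.10×10⁻³ m
α₁L₁ − α₂L₂ = 1.80×10⁻⁵×0.64787 − 88×10⁻⁸×0.64897 = 1.10905664×10⁻⁵ m/K
ΔT = 1.10×10⁻³ / 1.10905664×10⁻⁵ = 99.183 K
T = 28.0 + 99.183 = 127.183 °C

T = 127.2 °C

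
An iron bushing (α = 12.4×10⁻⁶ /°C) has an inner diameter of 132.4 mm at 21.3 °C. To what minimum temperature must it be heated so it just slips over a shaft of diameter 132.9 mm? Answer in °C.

Required Δd = 132.9 − 132.4 = 0.5 mm
Δd = αd₀ΔT ⇒ ΔT = Δd/(αd₀) = 0.5 / (12.4×10⁻⁶ × 132.4) = 304.55 K
T_min = 21.3 + 304.55 = 325.85 °C

T = 326 °C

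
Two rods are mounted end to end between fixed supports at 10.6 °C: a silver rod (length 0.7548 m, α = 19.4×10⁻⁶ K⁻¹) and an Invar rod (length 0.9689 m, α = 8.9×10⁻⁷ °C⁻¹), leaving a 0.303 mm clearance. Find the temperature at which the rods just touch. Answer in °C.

T = 30.1 °C

Gap closes when ΔL₁ + ΔL₂ = 0.303 mm = 3.03×10⁻⁴ m
(α₁L₁ + α₂L₂)ΔT = g
α₁L₁ + α₂L₂ = 19.4×10⁻⁶×0.7548 + 8.9×10⁻⁷×0.9689 = 1.5505441×10⁻⁵ m/K
ΔT = 3.03×10⁻⁴ / 1.5505441×10⁻⁵ = 19.542 K
T = 10.6 + 19.542 = 30.142 °C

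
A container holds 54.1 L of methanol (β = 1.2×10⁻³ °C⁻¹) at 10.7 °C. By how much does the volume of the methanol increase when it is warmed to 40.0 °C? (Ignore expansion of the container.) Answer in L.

ΔV = 1.90 L

|ΔT| = |40.0 − 10.7| = 29.3 K
ΔV = βV₀ΔT = (1.2×10⁻³)(54.1)(29.3) = 1.90 L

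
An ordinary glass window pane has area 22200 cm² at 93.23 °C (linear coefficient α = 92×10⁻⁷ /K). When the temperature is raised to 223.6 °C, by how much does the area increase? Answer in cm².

Area coefficient ≈ 2α; |ΔT| = 130.37 K
ΔA = 2αA₀ΔT = 2(92×10⁻⁷)(22200)(130.37) = 53.3 cm²

ΔA = 53.3 cm²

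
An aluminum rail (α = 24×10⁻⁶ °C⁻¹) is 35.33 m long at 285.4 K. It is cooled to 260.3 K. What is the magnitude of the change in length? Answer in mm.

|ΔT| = |260.3 − 285.4| = 25.1 K
ΔL = αL₀ΔT = (24×10⁻⁶)(35.33)(25.1) = 2.13×10⁻² m

ΔL = 21.3 mm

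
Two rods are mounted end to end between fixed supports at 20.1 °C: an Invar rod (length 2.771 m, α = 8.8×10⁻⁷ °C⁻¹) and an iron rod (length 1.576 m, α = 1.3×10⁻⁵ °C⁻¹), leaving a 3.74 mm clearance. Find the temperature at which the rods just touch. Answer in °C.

α₁L₁ = 2.43848×10⁻⁶ m/K, α₂L₂ = 2.0488×10⁻⁵ m/K → total 2.292648×10⁻⁵ m/K
ΔT = g/(α₁L₁+α₂L₂) = 3.74×10⁻³ / 2.292648×10⁻⁵ = 163.13 K
T = 20.1 + 163.13 = 183.23 °C

T = 183 °C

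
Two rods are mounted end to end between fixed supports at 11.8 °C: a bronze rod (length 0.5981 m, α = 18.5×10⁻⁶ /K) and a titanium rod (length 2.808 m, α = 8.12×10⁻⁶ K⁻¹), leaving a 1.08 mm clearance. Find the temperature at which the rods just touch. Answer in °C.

α₁L₁ = 1.106485×10⁻⁵ m/K, α₂L₂ = 2.280096×10⁻⁵ m/K → total 3.386581×10⁻⁵ m/K
ΔT = g/(α₁L₁+α₂L₂) = 1.08×10⁻³ / 3.386581×10⁻⁵ = 31.891 K
T = 11.8 + 31.891 = 43.691 °C

T = 43.7 °C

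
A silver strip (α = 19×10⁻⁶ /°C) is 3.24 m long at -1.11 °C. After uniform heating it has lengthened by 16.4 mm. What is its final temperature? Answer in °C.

T = 265 °C

ΔL = αL₀ΔT ⇒ ΔT = ΔL / (αL₀)
ΔT = 16.4×10⁻³ m / (19×10⁻⁶ × 3.24 m) = 266.41 K
T = -1.11 + 266.41 = 265.30 °C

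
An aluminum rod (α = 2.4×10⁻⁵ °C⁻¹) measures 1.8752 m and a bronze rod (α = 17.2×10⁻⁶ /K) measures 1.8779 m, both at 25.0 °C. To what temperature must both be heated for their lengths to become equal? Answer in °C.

Equal length when α₁L₁ΔT − α₂L₂ΔT = L₂ − L₁ = 2.70×10⁻³ m
α₁L₁ = 4.50048×10⁻⁵, α₂L₂ = 3.229988×10⁻⁵ → Δ(αL) = 1.270492×10⁻⁵ m/K
ΔT = 2.70×10⁻³ / 1.270492×10⁻⁵ = 212.516 K, so T = 25.0 + 212.516 = 237.516 °C

T = 237.5 °C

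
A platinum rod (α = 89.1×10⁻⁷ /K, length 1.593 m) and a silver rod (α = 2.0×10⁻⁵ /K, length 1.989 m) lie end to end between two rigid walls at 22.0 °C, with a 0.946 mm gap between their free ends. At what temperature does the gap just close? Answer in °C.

T = 39.5 °C

Gap closes when ΔL₁ + ΔL₂ = 0.946 mm = 9.46×10⁻⁴ m
(α₁L₁ + α₂L₂)ΔT = g
α₁L₁ + α₂L₂ = 89.1×10⁻⁷×1.593 + 2.0×10⁻⁵×1.989 = 5.397363×10⁻⁵ m/K
ΔT = 9.46×10⁻⁴ / 5.397363×10⁻⁵ = 17.527 K
T = 22.0 + 17.527 = 39.527 °C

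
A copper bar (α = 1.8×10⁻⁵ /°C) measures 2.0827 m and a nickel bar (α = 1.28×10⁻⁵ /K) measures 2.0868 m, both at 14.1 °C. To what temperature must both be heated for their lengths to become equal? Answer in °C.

Equal length when α₁L₁ΔT − α₂L₂ΔT = L₂ − L₁ = 4.10×10⁻³ m
α₁L₁ = 3.74886×10⁻⁵, α₂L₂ = 2.671104×10⁻⁵ → Δ(αL) = 1.077756×10⁻⁵ m/K
ΔT = 4.10×10⁻³ / 1.077756×10⁻⁵ = 380.420 K, so T = 14.1 + 380.420 = 394.520 °C

T = 394.5 °C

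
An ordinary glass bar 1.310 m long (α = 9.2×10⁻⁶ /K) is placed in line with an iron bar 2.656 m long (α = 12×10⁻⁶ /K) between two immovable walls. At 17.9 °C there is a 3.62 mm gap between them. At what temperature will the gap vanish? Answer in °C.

Gap closes when ΔL₁ + ΔL₂ = 3.62 mm = 3.62×10⁻³ m
(α₁L₁ + α₂L₂)ΔT = g
α₁L₁ + α₂L₂ = 9.2×10⁻⁶×1.310 + 12×10⁻⁶×2.656 = 4.3924×10⁻⁵ m/K
ΔT = 3.62×10⁻³ / 4.3924×10⁻⁵ = 82.42 K
T = 17.9 + 82.42 = 100.32 °C

T = 100 °C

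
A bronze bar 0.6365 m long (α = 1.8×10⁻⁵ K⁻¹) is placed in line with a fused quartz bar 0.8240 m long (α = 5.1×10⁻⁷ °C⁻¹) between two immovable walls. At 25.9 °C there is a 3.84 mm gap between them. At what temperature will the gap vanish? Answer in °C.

T = 349 °C

Gap closes when ΔL₁ + ΔL₂ = 3.84 mm = 3.84×10⁻³ m
(α₁L₁ + α₂L₂)ΔT = g
α₁L₁ + α₂L₂ = 1.8×10⁻⁵×0.6365 + 5.1×10⁻⁷×0.8240 = 1.187724×10⁻⁵ m/K
ΔT = 3.84×10⁻³ / 1.187724×10⁻⁵ = 323.31 K
T = 25.9 + 323.31 = 349.21 °C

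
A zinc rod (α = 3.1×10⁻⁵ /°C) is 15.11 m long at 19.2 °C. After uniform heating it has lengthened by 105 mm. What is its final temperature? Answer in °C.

T = 243 °C

ΔL = αL₀ΔT ⇒ ΔT = ΔL / (αL₀)
ΔT = 105×10⁻³ m / (3.1×10⁻⁵ × 15.11 m) = 224.16 K
T = 19.2 + 224.16 = 243.36 °C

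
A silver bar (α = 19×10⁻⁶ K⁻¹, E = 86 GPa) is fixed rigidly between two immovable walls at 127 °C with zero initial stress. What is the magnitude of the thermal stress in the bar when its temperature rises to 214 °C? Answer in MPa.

Fully constrained: the free strain ε = αΔT is blocked, so σ = Eε = EαΔT.
|ΔT| = 87 K
σ = 86.0×10⁹ × 19×10⁻⁶ × 87 = 1.42×10⁸ Pa

σ = 142 MPa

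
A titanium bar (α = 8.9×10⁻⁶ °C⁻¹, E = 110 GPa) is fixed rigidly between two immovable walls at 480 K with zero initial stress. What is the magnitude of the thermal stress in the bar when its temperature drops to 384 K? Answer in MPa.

σ = 94.0 MPa

Fully constrained: the free strain ε = αΔT is blocked, so σ = Eε = EαΔT.
|ΔT| = 96 K
σ = 110×10⁹ × 8.9×10⁻⁶ × 96 = 9.40×10⁷ Pa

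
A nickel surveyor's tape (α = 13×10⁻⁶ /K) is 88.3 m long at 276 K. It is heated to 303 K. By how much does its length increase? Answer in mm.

|ΔT| = |303 − 276| = 27 K
ΔL = αL₀ΔT = (13×10⁻⁶)(88.3)(27) = 3.10×10⁻² m

ΔL = 31.0 mm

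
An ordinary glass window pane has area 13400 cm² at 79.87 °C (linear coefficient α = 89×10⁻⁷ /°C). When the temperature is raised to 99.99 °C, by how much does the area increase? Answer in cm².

Area coefficient ≈ 2α; |ΔT| = 20.12 K
ΔA = 2αA₀ΔT = 2(89×10⁻⁷)(13400)(20.12) = 4.80 cm²

ΔA = 4.80 cm²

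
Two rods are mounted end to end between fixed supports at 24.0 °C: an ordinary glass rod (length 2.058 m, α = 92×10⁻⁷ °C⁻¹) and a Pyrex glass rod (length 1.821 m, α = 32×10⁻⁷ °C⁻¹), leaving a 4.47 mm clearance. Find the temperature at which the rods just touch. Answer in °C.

Gap closes when ΔL₁ + ΔL₂ = 4.47 mm = 4.47×10⁻³ m
(α₁L₁ + α₂L₂)ΔT = g
α₁L₁ + α₂L₂ = 92×10⁻⁷×2.058 + 32×10⁻⁷×1.821 = 2.47608×10⁻⁵ m/K
ΔT = 4.47×10⁻³ / 2.47608×10⁻⁵ = 180.53 K
T = 24.0 + 180.53 = 204.53 °C

T = 205 °C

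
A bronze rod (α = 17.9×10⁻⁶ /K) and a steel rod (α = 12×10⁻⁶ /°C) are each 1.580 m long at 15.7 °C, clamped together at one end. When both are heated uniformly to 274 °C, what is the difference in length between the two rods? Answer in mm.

2.41 mm

ΔT = 258.3 K
bronze: ΔL = 17.9×10⁻⁶ × 1.580 m × 258.3 = 7.3052×10⁻³ m = 7.3052 mm
steel: ΔL = 12×10⁻⁶ × 1.580 m × 258.3 = 4.8974×10⁻³ m = 4.8974 mm
difference = 7.3052 − 4.8974 = 2.4078 mm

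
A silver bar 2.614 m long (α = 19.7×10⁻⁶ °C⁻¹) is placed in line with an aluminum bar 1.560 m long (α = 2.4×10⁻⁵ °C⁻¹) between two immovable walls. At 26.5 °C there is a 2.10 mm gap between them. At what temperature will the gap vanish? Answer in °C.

T = 50.1 °C

Gap closes when ΔL₁ + ΔL₂ = 2.10 mm = 2.10×10⁻³ m
(α₁L₁ + α₂L₂)ΔT = g
α₁L₁ + α₂L₂ = 19.7×10⁻⁶×2.614 + 2.4×10⁻⁵×1.560 = 8.89358×10⁻⁵ m/K
ΔT = 2.10×10⁻³ / 8.89358×10⁻⁵ = 23.613 K
T = 26.5 + 23.613 = 50.113 °C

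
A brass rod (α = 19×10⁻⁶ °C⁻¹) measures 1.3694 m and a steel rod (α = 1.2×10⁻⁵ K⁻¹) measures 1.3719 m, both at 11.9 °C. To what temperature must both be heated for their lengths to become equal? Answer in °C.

T = 273.5 °C

Equal length when α₁L₁ΔT − α₂L₂ΔT = L₂ − L₁ = 2.50×10⁻³ m
α₁L₁ = 2.60186×10⁻⁵, α₂L₂ = 1.64628×10⁻⁵ → Δ(αL) = 9.5558×10⁻⁶ m/K
ΔT = 2.50×10⁻³ / 9.5558×10⁻⁶ = 261.621 K, so T = 11.9 + 261.621 = 273.521 °C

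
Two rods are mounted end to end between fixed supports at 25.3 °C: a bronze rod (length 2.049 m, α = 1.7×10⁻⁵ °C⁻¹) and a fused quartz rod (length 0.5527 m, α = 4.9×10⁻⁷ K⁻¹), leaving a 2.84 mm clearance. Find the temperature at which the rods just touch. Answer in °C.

Gap closes when ΔL₁ + ΔL₂ = 2.84 mm = 2.84×10⁻³ m
(α₁L₁ + α₂L₂)ΔT = g
α₁L₁ + α₂L₂ = 1.7×10⁻⁵×2.049 + 4.9×10⁻⁷×0.5527 = 3.5103823×10⁻⁵ m/K
ΔT = 2.84×10⁻³ / 3.5103823×10⁻⁵ = 80.90 K
T = 25.3 + 80.90 = 106.20 °C

T = 106 °C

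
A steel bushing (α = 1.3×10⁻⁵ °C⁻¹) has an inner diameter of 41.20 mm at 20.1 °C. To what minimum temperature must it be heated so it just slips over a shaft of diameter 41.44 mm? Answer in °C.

Required Δd = 41.44 − 41.20 = 0.24 mm
Δd = αd₀ΔT ⇒ ΔT = Δd/(αd₀) = 0.24 / (1.3×10⁻⁵ × 41.20) = 448.10 K
T_min = 20.1 + 448.10 = 468.20 °C

T = 468 °C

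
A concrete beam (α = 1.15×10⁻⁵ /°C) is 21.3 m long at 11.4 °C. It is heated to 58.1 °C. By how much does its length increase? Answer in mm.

ΔL = 11.4 mm

|ΔT| = |58.1 − 11.4| = 46.7 K
ΔL = αL₀ΔT = (1.15×10⁻⁵)(21.3)(46.7) = 1.14×10⁻² m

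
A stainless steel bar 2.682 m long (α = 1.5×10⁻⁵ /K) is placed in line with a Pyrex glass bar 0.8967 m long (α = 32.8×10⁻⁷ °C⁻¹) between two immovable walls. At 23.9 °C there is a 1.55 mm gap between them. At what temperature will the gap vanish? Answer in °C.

T = 59.8 °C

α₁L₁ = 4.023×10⁻⁵ m/K, α₂L₂ = 2.941176×10⁻⁶ m/K → total 4.3171176×10⁻⁵ m/K
ΔT = g/(α₁L₁+α₂L₂) = 1.55×10⁻³ / 4.3171176×10⁻⁵ = 35.904 K
T = 23.9 + 35.904 = 59.804 °C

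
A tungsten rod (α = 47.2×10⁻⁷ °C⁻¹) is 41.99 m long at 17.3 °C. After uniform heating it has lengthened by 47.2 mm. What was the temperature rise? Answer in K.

ΔT = 238 K

ΔL = αL₀ΔT ⇒ ΔT = ΔL / (αL₀)
ΔT = 47.2×10⁻³ m / (47.2×10⁻⁷ × 41.99 m) = 238.15 K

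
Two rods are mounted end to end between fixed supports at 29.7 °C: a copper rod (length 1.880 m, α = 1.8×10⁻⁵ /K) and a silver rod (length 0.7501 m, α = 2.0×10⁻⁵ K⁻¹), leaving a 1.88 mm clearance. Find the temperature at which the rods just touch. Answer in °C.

Gap closes when ΔL₁ + ΔL₂ = 1.88 mm = 1.88×10⁻³ m
(α₁L₁ + α₂L₂)ΔT = g
α₁L₁ + α₂L₂ = 1.8×10⁻⁵×1.880 + 2.0×10⁻⁵×0.7501 = 4.8842×10⁻⁵ m/K
ΔT = 1.88×10⁻³ / 4.8842×10⁻⁵ = 38.491 K
T = 29.7 + 38.491 = 68.191 °C

T = 68.2 °C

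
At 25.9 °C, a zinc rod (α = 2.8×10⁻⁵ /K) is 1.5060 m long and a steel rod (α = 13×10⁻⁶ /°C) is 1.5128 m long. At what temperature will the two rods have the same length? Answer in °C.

T = 328.1 °C

Equal length when α₁L₁ΔT − α₂L₂ΔT = L₂ − L₁ = 6.80×10⁻³ m
α₁L₁ = 4.2168×10⁻⁵, α₂L₂ = 1.96664×10⁻⁵ → Δ(αL) = 2.25016×10⁻⁵ m/K
ΔT = 6.80×10⁻³ / 2.25016×10⁻⁵ = 302.201 K, so T = 25.9 + 302.201 = 328.101 °C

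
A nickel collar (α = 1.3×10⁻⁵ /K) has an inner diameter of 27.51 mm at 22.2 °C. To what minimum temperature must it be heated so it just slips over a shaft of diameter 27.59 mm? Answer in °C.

Required Δd = 27.59 − 27.51 = 0.08 mm
Δd = αd₀ΔT ⇒ ΔT = Δd/(αd₀) = 0.08 / (1.3×10⁻⁵ × 27.51) = 223.69 K
T_min = 22.2 + 223.69 = 245.89 °C

T = 246 °C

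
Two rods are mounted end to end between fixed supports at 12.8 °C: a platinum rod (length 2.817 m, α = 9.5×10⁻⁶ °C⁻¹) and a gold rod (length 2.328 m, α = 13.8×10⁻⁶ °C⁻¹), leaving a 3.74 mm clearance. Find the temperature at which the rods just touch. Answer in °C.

α₁L₁ = 2.67615×10⁻⁵ m/K, α₂L₂ = 3.21264×10⁻⁵ m/K → total 5.88879×10⁻⁵ m/K
ΔT = g/(α₁L₁+α₂L₂) = 3.74×10⁻³ / 5.88879×10⁻⁵ = 63.511 K
T = 12.8 + 63.511 = 76.311 °C

T = 76.3 °C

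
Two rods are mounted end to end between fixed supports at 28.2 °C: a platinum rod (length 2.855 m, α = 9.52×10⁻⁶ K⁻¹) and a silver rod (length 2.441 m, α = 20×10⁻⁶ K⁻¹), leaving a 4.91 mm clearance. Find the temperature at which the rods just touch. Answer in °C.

T = 92.8 °C

Gap closes when ΔL₁ + ΔL₂ = 4.91 mm = 4.91×10⁻³ m
(α₁L₁ + α₂L₂)ΔT = g
α₁L₁ + α₂L₂ = 9.52×10⁻⁶×2.855 + 20×10⁻⁶×2.441 = 7.59996×10⁻⁵ m/K
ΔT = 4.91×10⁻³ / 7.59996×10⁻⁵ = 64.606 K
T = 28.2 + 64.606 = 92.806 °C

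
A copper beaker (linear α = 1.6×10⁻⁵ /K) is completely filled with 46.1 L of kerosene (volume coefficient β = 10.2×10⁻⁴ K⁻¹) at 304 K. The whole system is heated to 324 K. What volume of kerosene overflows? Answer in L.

0.896 L

The beaker also expands: β_container ≈ 3α = 4.8×10⁻⁵ /K
Net overflow = V₀(β_liq − 3α_cont)ΔT
β − 3α = 1.02×10⁻³ − 4.8×10⁻⁵ = 9.72×10⁻⁴ /K; ΔT = 20 K
ΔV = 46.1 × 9.72×10⁻⁴ × 20 = 0.896 L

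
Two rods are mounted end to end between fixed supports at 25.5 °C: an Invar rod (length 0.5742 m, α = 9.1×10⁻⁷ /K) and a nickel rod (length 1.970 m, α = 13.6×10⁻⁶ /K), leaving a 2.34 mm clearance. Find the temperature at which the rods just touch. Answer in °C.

Gap closes when ΔL₁ + ΔL₂ = 2.34 mm = 2.34×10⁻³ m
(α₁L₁ + α₂L₂)ΔT = g
α₁L₁ + α₂L₂ = 9.1×10⁻⁷×0.5742 + 13.6×10⁻⁶×1.970 = 2.7314522×10⁻⁵ m/K
ΔT = 2.34×10⁻³ / 2.7314522×10⁻⁵ = 85.67 K
T = 25.5 + 85.67 = 111.17 °C

T = 111 °C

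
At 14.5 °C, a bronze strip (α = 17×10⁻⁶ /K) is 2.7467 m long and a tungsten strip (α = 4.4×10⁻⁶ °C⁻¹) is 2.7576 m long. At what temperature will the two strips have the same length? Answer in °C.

Equal length when α₁L₁ΔT − α₂L₂ΔT = L₂ − L₁ = 1.09×10⁻² m
α₁L₁ = 4.66939×10⁻⁵, α₂L₂ = 1.213344×10⁻⁵ → Δ(αL) = 3.456046×10⁻⁵ m/K
ΔT = 1.09×10⁻² / 3.456046×10⁻⁵ = 315.389 K, so T = 14.5 + 315.389 = 329.889 °C

T = 329.9 °C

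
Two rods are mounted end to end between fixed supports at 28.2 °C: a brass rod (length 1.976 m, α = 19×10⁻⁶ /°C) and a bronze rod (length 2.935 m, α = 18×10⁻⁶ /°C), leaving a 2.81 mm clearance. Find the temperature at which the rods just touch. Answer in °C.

T = 59.3 °C

α₁L₁ = 3.7544×10⁻⁵ m/K, α₂L₂ = 5.283×10⁻⁵ m/K → total 9.0374×10⁻⁵ m/K
ΔT = g/(α₁L₁+α₂L₂) = 2.81×10⁻³ / 9.0374×10⁻⁵ = 31.093 K
T = 28.2 + 31.093 = 59.293 °C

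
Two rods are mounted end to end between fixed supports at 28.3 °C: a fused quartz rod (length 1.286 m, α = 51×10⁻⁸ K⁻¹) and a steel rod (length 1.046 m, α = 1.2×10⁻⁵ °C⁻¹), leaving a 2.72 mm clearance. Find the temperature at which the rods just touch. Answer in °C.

Gap closes when ΔL₁ + ΔL₂ = 2.72 mm = 2.72×10⁻³ m
(α₁L₁ + α₂L₂)ΔT = g
α₁L₁ + α₂L₂ = 51×10⁻⁸×1.286 + 1.2×10⁻⁵×1.046 = 1.320786×10⁻⁵ m/K
ΔT = 2.72×10⁻³ / 1.320786×10⁻⁵ = 205.94 K
T = 28.3 + 205.94 = 234.24 °C

T = 234 °C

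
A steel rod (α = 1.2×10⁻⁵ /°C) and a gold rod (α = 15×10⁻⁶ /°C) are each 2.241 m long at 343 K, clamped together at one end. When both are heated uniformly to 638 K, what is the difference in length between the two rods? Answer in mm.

1.98 mm

ΔT = 295 K
steel: ΔL = 1.2×10⁻⁵ × 2.241 m × 295 = 7.9331×10⁻³ m = 7.9331 mm
gold: ΔL = 15×10⁻⁶ × 2.241 m × 295 = 9.9164×10⁻³ m = 9.9164 mm
difference = 9.9164 − 7.9331 = 1.9833 mm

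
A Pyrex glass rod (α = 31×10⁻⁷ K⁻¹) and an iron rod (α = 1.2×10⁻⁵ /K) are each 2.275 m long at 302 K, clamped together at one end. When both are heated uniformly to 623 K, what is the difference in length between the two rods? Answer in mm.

6.50 mm

ΔT = 321 K
Pyrex glass: ΔL = 31×10⁻⁷ × 2.275 m × 321 = 2.2639×10⁻³ m = 2.2639 mm
iron: ΔL = 1.2×10⁻⁵ × 2.275 m × 321 = 8.7633×10⁻³ m = 8.7633 mm
difference = 8.7633 − 2.2639 = 6.4994 mm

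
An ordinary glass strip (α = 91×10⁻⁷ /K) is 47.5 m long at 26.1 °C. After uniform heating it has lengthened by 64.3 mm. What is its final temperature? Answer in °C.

ΔL = αL₀ΔT ⇒ ΔT = ΔL / (αL₀)
ΔT = 64.3×10⁻³ m / (91×10⁻⁷ × 47.5 m) = 148.76 K
T = 26.1 + 148.76 = 174.86 °C

T = 175 °C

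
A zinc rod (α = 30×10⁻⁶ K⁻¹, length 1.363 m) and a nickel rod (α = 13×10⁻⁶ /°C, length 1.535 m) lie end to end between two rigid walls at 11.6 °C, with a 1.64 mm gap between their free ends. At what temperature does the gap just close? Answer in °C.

Gap closes when ΔL₁ + ΔL₂ = 1.64 mm = 1.64×10⁻³ m
(α₁L₁ + α₂L₂)ΔT = g
α₁L₁ + α₂L₂ = 30×10⁻⁶×1.363 + 13×10⁻⁶×1.535 = 6.0845×10⁻⁵ m/K
ΔT = 1.64×10⁻³ / 6.0845×10⁻⁵ = 26.954 K
T = 11.6 + 26.954 = 38.554 °C

T = 38.6 °C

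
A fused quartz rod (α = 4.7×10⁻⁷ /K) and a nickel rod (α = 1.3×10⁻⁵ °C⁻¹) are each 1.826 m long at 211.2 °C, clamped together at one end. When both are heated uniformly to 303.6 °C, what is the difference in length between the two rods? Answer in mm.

ΔT = 92.4 K
fused quartz: ΔL = 4.7×10⁻⁷ × 1.826 m × 92.4 = 7.9300×10⁻⁵ m = 0.079300 mm
nickel: ΔL = 1.3×10⁻⁵ × 1.826 m × 92.4 = 2.1934×10⁻³ m = 2.1934 mm
difference = 2.1934 − 0.079300 = 2.1141 mm

2.11 mm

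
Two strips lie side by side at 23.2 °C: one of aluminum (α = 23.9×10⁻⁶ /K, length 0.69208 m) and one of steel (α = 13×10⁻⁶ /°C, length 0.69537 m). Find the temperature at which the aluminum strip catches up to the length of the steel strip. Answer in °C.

Equal length when α₁L₁ΔT − α₂L₂ΔT = L₂ − L₁ = 3.29×10⁻³ m
α₁L₁ = 1.6540712×10⁻⁵, α₂L₂ = 9.03981×10⁻⁶ → Δ(αL) = 7.500902×10⁻⁶ m/K
ΔT = 3.29×10⁻³ / 7.500902×10⁻⁶ = 438.614 K, so T = 23.2 + 438.614 = 461.814 °C

T = 461.8 °C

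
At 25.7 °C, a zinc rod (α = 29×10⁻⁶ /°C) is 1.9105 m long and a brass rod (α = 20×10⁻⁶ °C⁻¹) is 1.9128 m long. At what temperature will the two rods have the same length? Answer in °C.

T = 159.8 °C

L₁(1 + α₁ΔT) = L₂(1 + α₂ΔT) ⇒ ΔT = (L₂ − L₁)/(α₁L₁ − α₂L₂)
L₂ − L₁ = 1.9128 − 1.9105 = 2.30×10⁻³ m
α₁L₁ − α₂L₂ = 29×10⁻⁶×1.9105 − 20×10⁻⁶×1.9128 = 1.71485×10⁻⁵ m/K
ΔT = 2.30×10⁻³ / 1.71485×10⁻⁵ = 134.123 K
T = 25.7 + 134.123 = 159.823 °C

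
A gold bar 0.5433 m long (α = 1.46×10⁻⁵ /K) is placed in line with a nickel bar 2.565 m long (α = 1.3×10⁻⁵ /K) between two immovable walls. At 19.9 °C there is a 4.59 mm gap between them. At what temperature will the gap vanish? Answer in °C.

Gap closes when ΔL₁ + ΔL₂ = 4.59 mm = 4.59×10⁻³ m
(α₁L₁ + α₂L₂)ΔT = g
α₁L₁ + α₂L₂ = 1.46×10⁻⁵×0.5433 + 1.3×10⁻⁵×2.565 = 4.127718×10⁻⁵ m/K
ΔT = 4.59×10⁻³ / 4.127718×10⁻⁵ = 111.20 K
T = 19.9 + 111.20 = 131.10 °C

T = 131 °C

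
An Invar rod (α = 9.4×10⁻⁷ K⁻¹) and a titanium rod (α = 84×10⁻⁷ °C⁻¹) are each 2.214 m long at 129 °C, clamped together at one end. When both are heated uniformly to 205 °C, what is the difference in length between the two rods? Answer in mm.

1.26 mm

ΔT = 76 K
Invar: ΔL = 9.4×10⁻⁷ × 2.214 m × 76 = 1.5817×10⁻⁴ m = 0.15817 mm
titanium: ΔL = 84×10⁻⁷ × 2.214 m × 76 = 1.4134×10⁻³ m = 1.4134 mm
difference = 1.4134 − 0.15817 = 1.25523 mm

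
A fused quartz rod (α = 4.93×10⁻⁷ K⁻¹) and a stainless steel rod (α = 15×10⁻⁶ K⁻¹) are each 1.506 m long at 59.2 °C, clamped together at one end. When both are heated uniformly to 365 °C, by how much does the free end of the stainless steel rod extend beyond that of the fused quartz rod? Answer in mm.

ΔT = 305.8 K
fused quartz: ΔL = 4.93×10⁻⁷ × 1.506 m × 305.8 = 2.2704×10⁻⁴ m = 0.22704 mm
stainless steel: ΔL = 15×10⁻⁶ × 1.506 m × 305.8 = 6.9080×10⁻³ m = 6.9080 mm
difference = 6.9080 − 0.22704 = 6.68096 mm

6.68 mm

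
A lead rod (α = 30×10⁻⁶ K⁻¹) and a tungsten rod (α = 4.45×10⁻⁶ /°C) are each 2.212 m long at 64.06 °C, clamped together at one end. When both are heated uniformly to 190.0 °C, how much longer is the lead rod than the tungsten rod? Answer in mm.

ΔT = 125.94 K
lead: ΔL = 30×10⁻⁶ × 2.212 m × 125.94 = 8.3574×10⁻³ m = 8.3574 mm
tungsten: ΔL = 4.45×10⁻⁶ × 2.212 m × 125.94 = 1.2397×10⁻³ m = 1.2397 mm
difference = 8.3574 − 1.2397 = 7.1177 mm

7.12 mm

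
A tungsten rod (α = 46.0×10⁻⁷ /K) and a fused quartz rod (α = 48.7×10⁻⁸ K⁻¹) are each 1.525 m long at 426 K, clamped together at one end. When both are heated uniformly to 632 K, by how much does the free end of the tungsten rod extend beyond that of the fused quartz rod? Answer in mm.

ΔT = 206 K
tungsten: ΔL = 46.0×10⁻⁷ × 1.525 m × 206 = 1.4451×10⁻³ m = 1.4451 mm
fused quartz: ΔL = 48.7×10⁻⁸ × 1.525 m × 206 = 1.5299×10⁻⁴ m = 0.15299 mm
difference = 1.4451 − 0.15299 = 1.29211 mm

1.29 mm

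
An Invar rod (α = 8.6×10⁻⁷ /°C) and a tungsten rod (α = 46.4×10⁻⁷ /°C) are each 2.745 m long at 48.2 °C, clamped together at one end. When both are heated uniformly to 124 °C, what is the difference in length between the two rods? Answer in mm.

ΔT = 75.8 K
Invar: ΔL = 8.6×10⁻⁷ × 2.745 m × 75.8 = 1.7894×10⁻⁴ m = 0.17894 mm
tungsten: ΔL = 46.4×10⁻⁷ × 2.745 m × 75.8 = 9.6545×10⁻⁴ m = 0.96545 mm
difference = 0.96545 − 0.17894 = 0.78651 mm

0.787 mm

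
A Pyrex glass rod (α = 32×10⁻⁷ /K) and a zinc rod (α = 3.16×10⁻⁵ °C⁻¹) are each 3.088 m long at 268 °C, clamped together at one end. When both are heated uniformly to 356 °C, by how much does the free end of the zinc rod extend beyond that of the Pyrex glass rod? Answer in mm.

7.72 mm

ΔT = 88 K
Pyrex glass: ΔL = 32×10⁻⁷ × 3.088 m × 88 = 8.6958×10⁻⁴ m = 0.86958 mm
zinc: ΔL = 3.16×10⁻⁵ × 3.088 m × 88 = 8.5871×10⁻³ m = 8.5871 mm
difference = 8.5871 − 0.86958 = 7.71752 mm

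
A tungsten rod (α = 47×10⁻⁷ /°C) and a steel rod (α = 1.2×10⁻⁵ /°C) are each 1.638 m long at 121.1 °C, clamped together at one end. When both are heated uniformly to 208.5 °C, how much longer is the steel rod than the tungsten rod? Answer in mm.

ΔT = 87.4 K
tungsten: ΔL = 47×10⁻⁷ × 1.638 m × 87.4 = 6.7286×10⁻⁴ m = 0.67286 mm
steel: ΔL = 1.2×10⁻⁵ × 1.638 m × 87.4 = 1.7179×10⁻³ m = 1.7179 mm
difference = 1.7179 − 0.67286 = 1.04504 mm

1.05 mm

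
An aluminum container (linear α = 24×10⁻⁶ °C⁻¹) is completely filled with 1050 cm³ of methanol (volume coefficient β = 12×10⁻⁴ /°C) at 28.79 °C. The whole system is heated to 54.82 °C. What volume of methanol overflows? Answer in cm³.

The container also expands: β_container ≈ 3α = 7.2×10⁻⁵ /K
Net overflow = V₀(β_liq − 3α_cont)ΔT
β − 3α = 1.20×10⁻³ − 7.2×10⁻⁵ = 1.128×10⁻³ /K; ΔT = 26.03 K
ΔV = 1050 × 1.128×10⁻³ × 26.03 = 30.8 cm³

30.8 cm³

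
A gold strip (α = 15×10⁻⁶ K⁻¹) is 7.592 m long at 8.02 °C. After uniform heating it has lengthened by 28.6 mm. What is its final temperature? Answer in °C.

ΔL = αL₀ΔT ⇒ ΔT = ΔL / (αL₀)
ΔT = 28.6×10⁻³ m / (15×10⁻⁶ × 7.592 m) = 251.14 K
T = 8.02 + 251.14 = 259.16 °C

T = 259 °C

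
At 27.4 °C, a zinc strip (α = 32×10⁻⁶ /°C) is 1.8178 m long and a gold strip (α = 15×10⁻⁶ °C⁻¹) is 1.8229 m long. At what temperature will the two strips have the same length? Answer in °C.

Equal length when α₁L₁ΔT − α₂L₂ΔT = L₂ − L₁ = 5.10×10⁻³ m
α₁L₁ = 5.81696×10⁻⁵, α₂L₂ = 2.73435×10⁻⁵ → Δ(αL) = 3.08261×10⁻⁵ m/K
ΔT = 5.10×10⁻³ / 3.08261×10⁻⁵ = 165.444 K, so T = 27.4 + 165.444 = 192.844 °C

T = 192.8 °C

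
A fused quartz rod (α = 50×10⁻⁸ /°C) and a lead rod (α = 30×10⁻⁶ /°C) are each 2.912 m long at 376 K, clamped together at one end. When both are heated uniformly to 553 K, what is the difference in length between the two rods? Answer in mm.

ΔT = 177 K
fused quartz: ΔL = 50×10⁻⁸ × 2.912 m × 177 = 2.5771×10⁻⁴ m = 0.25771 mm
lead: ΔL = 30×10⁻⁶ × 2.912 m × 177 = 1.5463×10⁻² m = 15.463 mm
difference = 15.463 − 0.25771 = 15.20529 mm

15.2 mm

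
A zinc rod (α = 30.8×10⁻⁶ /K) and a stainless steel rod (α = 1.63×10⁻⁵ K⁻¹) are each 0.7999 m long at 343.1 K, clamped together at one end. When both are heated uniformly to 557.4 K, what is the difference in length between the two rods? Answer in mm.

ΔT = 214.3 K
zinc: ΔL = 30.8×10⁻⁶ × 0.7999 m × 214.3 = 5.2797×10⁻³ m = 5.2797 mm
stainless steel: ΔL = 1.63×10⁻⁵ × 0.7999 m × 214.3 = 2.7941×10⁻³ m = 2.7941 mm
difference = 5.2797 − 2.7941 = 2.4856 mm

2.49 mm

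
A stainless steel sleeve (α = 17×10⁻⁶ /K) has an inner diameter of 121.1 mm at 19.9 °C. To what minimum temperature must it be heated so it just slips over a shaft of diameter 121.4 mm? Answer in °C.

T = 166 °C

Required Δd = 121.4 − 121.1 = 0.3 mm
Δd = αd₀ΔT ⇒ ΔT = Δd/(αd₀) = 0.3 / (17×10⁻⁶ × 121.1) = 145.72 K
T_min = 19.9 + 145.72 = 165.62 °C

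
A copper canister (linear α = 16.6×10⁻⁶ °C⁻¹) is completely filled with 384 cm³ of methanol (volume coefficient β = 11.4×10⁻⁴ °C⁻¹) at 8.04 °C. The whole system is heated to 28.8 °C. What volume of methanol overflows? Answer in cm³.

The canister also expands: β_container ≈ 3α = 4.98×10⁻⁵ /K
Net overflow = V₀(β_liq − 3α_cont)ΔT
β − 3α = 1.14×10⁻³ − 4.98×10⁻⁵ = 1.0902×10⁻³ /K; ΔT = 20.76 K
ΔV = 384 × 1.0902×10⁻³ × 20.76 = 8.69 cm³

8.69 cm³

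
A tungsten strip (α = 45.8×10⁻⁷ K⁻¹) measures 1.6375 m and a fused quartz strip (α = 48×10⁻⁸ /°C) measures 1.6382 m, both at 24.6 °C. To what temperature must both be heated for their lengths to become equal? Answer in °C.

Equal length when α₁L₁ΔT − α₂L₂ΔT = L₂ − L₁ = 7.00×10⁻⁴ m
α₁L₁ = 7.49975×10⁻⁶, α₂L₂ = 7.86336×10⁻⁷ → Δ(αL) = 6.713414×10⁻⁶ m/K
ΔT = 7.00×10⁻⁴ / 6.713414×10⁻⁶ = 104.269 K, so T = 24.6 + 104.269 = 128.869 °C

T = 128.9 °C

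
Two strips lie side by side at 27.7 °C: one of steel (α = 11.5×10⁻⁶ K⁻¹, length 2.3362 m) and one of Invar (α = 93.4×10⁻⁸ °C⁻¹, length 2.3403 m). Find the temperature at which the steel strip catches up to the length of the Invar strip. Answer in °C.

T = 193.8 °C

L₁(1 + α₁ΔT) = L₂(1 + α₂ΔT) ⇒ ΔT = (L₂ − L₁)/(α₁L₁ − α₂L₂)
L₂ − L₁ = 2.3403 − 2.3362 = 4.10×10⁻³ m
α₁L₁ − α₂L₂ = 11.5×10⁻⁶×2.3362 − 93.4×10⁻⁸×2.3403 = 2.46804598×10⁻⁵ m/K
ΔT = 4.10×10⁻³ / 2.46804598×10⁻⁵ = 166.123 K
T = 27.7 + 166.123 = 193.823 °C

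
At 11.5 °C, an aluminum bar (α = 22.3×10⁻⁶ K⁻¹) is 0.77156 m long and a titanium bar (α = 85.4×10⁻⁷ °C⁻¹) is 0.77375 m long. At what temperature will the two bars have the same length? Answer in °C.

T = 218.1 °C

Equal length when α₁L₁ΔT − α₂L₂ΔT = L₂ − L₁ = 2.19×10⁻³ m
α₁L₁ = 1.7205788×10⁻⁵, α₂L₂ = 6.607825×10⁻⁶ → Δ(αL) = 1.0597963×10⁻⁵ m/K
ΔT = 2.19×10⁻³ / 1.0597963×10⁻⁵ = 206.643 K, so T = 11.5 + 206.643 = 218.143 °C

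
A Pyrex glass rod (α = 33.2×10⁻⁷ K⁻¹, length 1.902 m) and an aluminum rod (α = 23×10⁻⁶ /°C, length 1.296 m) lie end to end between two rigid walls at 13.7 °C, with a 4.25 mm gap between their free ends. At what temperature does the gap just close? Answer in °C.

T = 131 °C

α₁L₁ = 6.31464×10⁻⁶ m/K, α₂L₂ = 2.9808×10⁻⁵ m/K → total 3.612264×10⁻⁵ m/K
ΔT = g/(α₁L₁+α₂L₂) = 4.25×10⁻³ / 3.612264×10⁻⁵ = 117.65 K
T = 13.7 + 117.65 = 131.35 °C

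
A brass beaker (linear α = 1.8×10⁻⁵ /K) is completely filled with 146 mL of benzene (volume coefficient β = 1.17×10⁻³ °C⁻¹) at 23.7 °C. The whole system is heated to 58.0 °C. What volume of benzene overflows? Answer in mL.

The beaker also expands: β_container ≈ 3α = 5.4×10⁻⁵ /K
Net overflow = V₀(β_liq − 3α_cont)ΔT
β − 3α = 1.17×10⁻³ − 5.4×10⁻⁵ = 1.116×10⁻³ /K; ΔT = 34.3 K
ΔV = 146 × 1.116×10⁻³ × 34.3 = 5.59 mL

5.59 mL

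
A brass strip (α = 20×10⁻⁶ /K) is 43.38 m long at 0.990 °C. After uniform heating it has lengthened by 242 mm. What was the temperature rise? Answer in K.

ΔL = αL₀ΔT ⇒ ΔT = ΔL / (αL₀)
ΔT = 242×10⁻³ m / (20×10⁻⁶ × 43.38 m) = 278.93 K

ΔT = 279 K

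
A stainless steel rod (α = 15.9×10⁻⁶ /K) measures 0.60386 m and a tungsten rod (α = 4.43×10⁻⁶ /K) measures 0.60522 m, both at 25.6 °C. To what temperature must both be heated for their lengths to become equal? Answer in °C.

Equal length when α₁L₁ΔT − α₂L₂ΔT = L₂ − L₁ = 1.36×10⁻³ m
α₁L₁ = 9.601374×10⁻⁶, α₂L₂ = 2.6811246×10⁻⁶ → Δ(αL) = 6.9202494×10⁻⁶ m/K
ΔT = 1.36×10⁻³ / 6.9202494×10⁻⁶ = 196.525 K, so T = 25.6 + 196.525 = 222.125 °C

T = 222.1 °C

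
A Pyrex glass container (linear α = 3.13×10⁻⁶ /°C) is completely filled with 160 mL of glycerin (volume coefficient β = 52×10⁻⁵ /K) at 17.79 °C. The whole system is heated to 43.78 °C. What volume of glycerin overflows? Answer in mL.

2.12 mL

The container also expands: β_container ≈ 3α = 9.39×10⁻⁶ /K
Net overflow = V₀(β_liq − 3α_cont)ΔT
β − 3α = 5.20×10⁻⁴ − 9.39×10⁻⁶ = 5.1061×10⁻⁴ /K; ΔT = 25.99 K
ΔV = 160 × 5.1061×10⁻⁴ × 25.99 = 2.12 mL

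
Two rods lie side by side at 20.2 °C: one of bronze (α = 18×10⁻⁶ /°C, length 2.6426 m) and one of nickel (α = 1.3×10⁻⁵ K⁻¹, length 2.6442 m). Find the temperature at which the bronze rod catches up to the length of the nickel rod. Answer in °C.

T = 141.5 °C

L₁(1 + α₁ΔT) = L₂(1 + α₂ΔT) ⇒ ΔT = (L₂ − L₁)/(α₁L₁ − α₂L₂)
L₂ − L₁ = 2.6442 − 2.6426 = 1.60×10⁻³ m
α₁L₁ − α₂L₂ = 18×10⁻⁶×2.6426 − 1.3×10⁻⁵×2.6442 = 1.31922×10⁻⁵ m/K
ΔT = 1.60×10⁻³ / 1.31922×10⁻⁵ = 121.284 K
T = 20.2 + 121.284 = 141.484 °C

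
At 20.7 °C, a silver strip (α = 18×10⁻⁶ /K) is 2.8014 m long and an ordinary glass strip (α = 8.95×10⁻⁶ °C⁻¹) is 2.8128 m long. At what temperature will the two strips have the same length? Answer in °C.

T = 472.2 °C

L₁(1 + α₁ΔT) = L₂(1 + α₂ΔT) ⇒ ΔT = (L₂ − L₁)/(α₁L₁ − α₂L₂)
L₂ − L₁ = 2.8128 − 2.8014 = 1.14×10⁻² m
α₁L₁ − α₂L₂ = 18×10⁻⁶×2.8014 − 8.95×10⁻⁶×2.8128 = 2.525064×10⁻⁵ m/K
ΔT = 1.14×10⁻² / 2.525064×10⁻⁵ = 451.474 K
T = 20.7 + 451.474 = 472.174 °C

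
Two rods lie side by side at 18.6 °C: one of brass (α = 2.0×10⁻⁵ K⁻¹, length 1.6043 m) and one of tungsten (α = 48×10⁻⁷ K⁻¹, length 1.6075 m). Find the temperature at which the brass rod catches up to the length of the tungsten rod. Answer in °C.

Equal length when α₁L₁ΔT − α₂L₂ΔT = L₂ − L₁ = 3.20×10⁻³ m
α₁L₁ = 3.2086×10⁻⁵, α₂L₂ = 7.716×10⁻⁶ → Δ(αL) = 2.437×10⁻⁵ m/K
ΔT = 3.20×10⁻³ / 2.437×10⁻⁵ = 131.309 K, so T = 18.6 + 131.309 = 149.909 °C

T = 149.9 °C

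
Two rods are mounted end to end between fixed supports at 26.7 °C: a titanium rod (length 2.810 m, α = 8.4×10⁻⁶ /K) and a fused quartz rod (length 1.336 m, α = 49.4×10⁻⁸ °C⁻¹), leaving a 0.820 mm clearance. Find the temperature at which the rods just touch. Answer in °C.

α₁L₁ = 2.3604×10⁻⁵ m/K, α₂L₂ = 6.59984×10⁻⁷ m/K → total 2.4263984×10⁻⁵ m/K
ΔT = g/(α₁L₁+α₂L₂) = 8.20×10⁻⁴ / 2.4263984×10⁻⁵ = 33.795 K
T = 26.7 + 33.795 = 60.495 °C

T = 60.5 °C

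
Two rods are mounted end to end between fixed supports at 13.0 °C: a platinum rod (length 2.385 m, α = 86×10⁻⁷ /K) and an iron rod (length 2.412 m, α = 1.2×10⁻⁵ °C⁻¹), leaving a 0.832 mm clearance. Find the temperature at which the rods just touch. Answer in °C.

Gap closes when ΔL₁ + ΔL₂ = 0.832 mm = 8.32×10⁻⁴ m
(α₁L₁ + α₂L₂)ΔT = g
α₁L₁ + α₂L₂ = 86×10⁻⁷×2.385 + 1.2×10⁻⁵×2.412 = 4.9455×10⁻⁵ m/K
ΔT = 8.32×10⁻⁴ / 4.9455×10⁻⁵ = 16.823 K
T = 13.0 + 16.823 = 29.823 °C

T = 29.8 °C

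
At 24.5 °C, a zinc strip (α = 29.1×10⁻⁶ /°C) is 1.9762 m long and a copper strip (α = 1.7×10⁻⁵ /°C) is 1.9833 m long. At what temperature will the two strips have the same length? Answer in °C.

L₁(1 + α₁ΔT) = L₂(1 + α₂ΔT) ⇒ ΔT = (L₂ − L₁)/(α₁L₁ − α₂L₂)
L₂ − L₁ = 1.9833 − 1.9762 = 7.10×10⁻³ m
α₁L₁ − α₂L₂ = 29.1×10⁻⁶×1.9762 − 1.7×10⁻⁵×1.9833 = 2.379132×10⁻⁵ m/K
ΔT = 7.10×10⁻³ / 2.379132×10⁻⁵ = 298.428 K
T = 24.5 + 298.428 = 322.928 °C

T = 322.9 °C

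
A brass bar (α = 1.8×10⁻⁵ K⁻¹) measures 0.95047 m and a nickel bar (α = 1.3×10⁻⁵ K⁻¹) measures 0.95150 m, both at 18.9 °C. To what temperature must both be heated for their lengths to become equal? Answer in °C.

L₁(1 + α₁ΔT) = L₂(1 + α₂ΔT) ⇒ ΔT = (L₂ − L₁)/(α₁L₁ − α₂L₂)
L₂ − L₁ = 0.95150 − 0.95047 = 1.03×10⁻³ m
α₁L₁ − α₂L₂ = 1.8×10⁻⁵×0.95047 − 1.3×10⁻⁵×0.95150 = 4.73896×10⁻⁶ m/K
ΔT = 1.03×10⁻³ / 4.73896×10⁻⁶ = 217.347 K
T = 18.9 + 217.347 = 236.247 °C

T = 236.2 °C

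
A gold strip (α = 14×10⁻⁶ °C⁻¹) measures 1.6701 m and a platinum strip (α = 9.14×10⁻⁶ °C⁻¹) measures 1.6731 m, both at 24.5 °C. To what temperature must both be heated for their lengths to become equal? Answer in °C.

T = 395.4 °C

L₁(1 + α₁ΔT) = L₂(1 + α₂ΔT) ⇒ ΔT = (L₂ − L₁)/(α₁L₁ − α₂L₂)
L₂ − L₁ = 1.6731 − 1.6701 = 3.00×10⁻³ m
α₁L₁ − α₂L₂ = 14×10⁻⁶×1.6701 − 9.14×10⁻⁶×1.6731 = 8.089266×10⁻⁶ m/K
ΔT = 3.00×10⁻³ / 8.089266×10⁻⁶ = 370.862 K
T = 24.5 + 370.862 = 395.362 °C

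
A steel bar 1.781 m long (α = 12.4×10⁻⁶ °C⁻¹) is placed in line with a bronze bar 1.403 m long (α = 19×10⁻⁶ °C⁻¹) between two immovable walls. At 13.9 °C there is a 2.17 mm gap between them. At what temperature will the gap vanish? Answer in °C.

T = 58.4 °C

α₁L₁ = 2.20844×10⁻⁵ m/K, α₂L₂ = 2.6657×10⁻⁵ m/K → total 4.87414×10⁻⁵ m/K
ΔT = g/(α₁L₁+α₂L₂) = 2.17×10⁻³ / 4.87414×10⁻⁵ = 44.521 K
T = 13.9 + 44.521 = 58.421 °C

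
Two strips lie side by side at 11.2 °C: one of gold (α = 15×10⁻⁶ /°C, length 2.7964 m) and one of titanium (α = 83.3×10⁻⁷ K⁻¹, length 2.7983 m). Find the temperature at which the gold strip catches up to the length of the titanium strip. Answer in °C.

L₁(1 + α₁ΔT) = L₂(1 + α₂ΔT) ⇒ ΔT = (L₂ − L₁)/(α₁L₁ − α₂L₂)
L₂ − L₁ = 2.7983 − 2.7964 = 1.90×10⁻³ m
α₁L₁ − α₂L₂ = 15×10⁻⁶×2.7964 − 83.3×10⁻⁷×2.7983 = 1.8636161×10⁻⁵ m/K
ΔT = 1.90×10⁻³ / 1.8636161×10⁻⁵ = 101.952 K
T = 11.2 + 101.952 = 113.152 °C

T = 113.2 °C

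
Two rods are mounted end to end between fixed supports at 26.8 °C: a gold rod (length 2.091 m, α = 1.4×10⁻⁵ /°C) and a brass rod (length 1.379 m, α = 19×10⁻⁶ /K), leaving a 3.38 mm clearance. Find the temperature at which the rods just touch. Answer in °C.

Gap closes when ΔL₁ + ΔL₂ = 3.38 mm = 3.38×10⁻³ m
(α₁L₁ + α₂L₂)ΔT = g
α₁L₁ + α₂L₂ = 1.4×10⁻⁵×2.091 + 19×10⁻⁶×1.379 = 5.5475×10⁻⁵ m/K
ΔT = 3.38×10⁻³ / 5.5475×10⁻⁵ = 60.928 K
T = 26.8 + 60.928 = 87.728 °C

T = 87.7 °C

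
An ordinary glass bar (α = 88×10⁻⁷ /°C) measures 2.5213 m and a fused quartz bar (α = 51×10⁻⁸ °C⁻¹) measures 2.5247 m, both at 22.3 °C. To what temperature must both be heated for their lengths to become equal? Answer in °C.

T = 185.0 °C

L₁(1 + α₁ΔT) = L₂(1 + α₂ΔT) ⇒ ΔT = (L₂ − L₁)/(α₁L₁ − α₂L₂)
L₂ − L₁ = 2.5247 − 2.5213 = 3.40×10⁻³ m
α₁L₁ − α₂L₂ = 88×10⁻⁷×2.5213 − 51×10⁻⁸×2.5247 = 2.0899843×10⁻⁵ m/K
ΔT = 3.40×10⁻³ / 2.0899843×10⁻⁵ = 162.681 K
T = 22.3 + 162.681 = 184.981 °C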